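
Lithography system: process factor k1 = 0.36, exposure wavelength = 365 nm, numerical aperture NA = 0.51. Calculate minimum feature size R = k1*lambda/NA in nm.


Step 1: Identify values: k1 = 0.36, lambda = 365 nm, NA = 0.51
Step 2: R = k1 * lambda / NA
R = 0.36 * 365 / 0.51
R = 257.6 nm


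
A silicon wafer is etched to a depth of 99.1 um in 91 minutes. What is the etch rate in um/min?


Step 1: Etch rate = depth / time
Step 2: rate = 99.1 / 91
rate = 1.089 um/min


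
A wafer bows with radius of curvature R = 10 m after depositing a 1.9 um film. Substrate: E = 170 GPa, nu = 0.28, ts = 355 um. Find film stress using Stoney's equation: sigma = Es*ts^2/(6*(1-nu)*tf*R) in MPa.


Step 1: Compute numerator: Es * ts^2 = 170 * 355^2 = 21424250 (GPa*um^2)
Step 2: Compute denominator (R in um): 6*(1-nu)*tf*R = 6*0.72*1.9*10e6 = 82080000.0 (um^2)
Step 3: sigma (GPa) = 21424250 / 82080000.0 = 2.61017e-01 GPa
Step 4: Convert to MPa (x1000): sigma = 261.0 MPa


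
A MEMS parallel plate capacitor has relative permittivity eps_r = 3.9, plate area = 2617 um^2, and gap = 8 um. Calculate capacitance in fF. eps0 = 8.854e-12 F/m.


Step 1: Convert area to m^2: A = 2617e-12 m^2
Step 2: Convert gap to m: d = 8e-6 m
Step 3: C = eps0 * eps_r * A / d
C = 8.854e-12 * 3.9 * 2617e-12 / 8e-6
Step 4: Convert to fF (multiply by 1e15).
C = 11.3 fF


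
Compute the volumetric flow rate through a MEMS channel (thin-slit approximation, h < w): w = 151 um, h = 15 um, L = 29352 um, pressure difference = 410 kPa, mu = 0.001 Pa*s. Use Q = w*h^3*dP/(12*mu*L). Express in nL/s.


Step 1: Convert all dimensions to SI (meters).
w = 151e-6 m, h = 15e-6 m, L = 29352e-6 m, dP = 410e3 Pa
Step 2: Q = w * h^3 * dP / (12 * mu * L)
Q = 151e-6 * (15e-6)^3 * 410e3 / (12 * 0.001 * 29352e-6) = 5.932198e-10 m^3/s
Step 3: Convert Q from m^3/s to nL/s (1 m^3 = 1e12 nL, so multiply by 1e12).
Q = 593.22 nL/s


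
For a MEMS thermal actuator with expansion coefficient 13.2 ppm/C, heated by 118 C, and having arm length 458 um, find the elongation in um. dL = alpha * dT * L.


Step 1: Convert CTE: alpha = 13.2 ppm/C = 13.2e-6 /C
Step 2: dL = 13.2e-6 * 118 * 458
dL = 0.7134 um


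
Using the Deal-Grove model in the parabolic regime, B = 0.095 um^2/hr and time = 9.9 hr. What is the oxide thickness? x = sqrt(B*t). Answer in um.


Step 1: Compute B*t = 0.095 * 9.9 = 0.9405
Step 2: x = sqrt(0.9405)
x = 0.97 um


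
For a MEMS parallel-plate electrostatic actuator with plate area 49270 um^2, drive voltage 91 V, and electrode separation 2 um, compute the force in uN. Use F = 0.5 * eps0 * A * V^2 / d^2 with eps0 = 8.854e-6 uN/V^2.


Step 1: Identify parameters.
eps0 = 8.854e-6 uN/V^2, A = 49270 um^2, V = 91 V, d = 2 um
Step 2: Compute V^2 = 91^2 = 8281
Step 3: Compute d^2 = 2^2 = 4
Step 4: F = 0.5 * 8.854e-6 * 49270 * 8281 / 4
F = 451.559 uN


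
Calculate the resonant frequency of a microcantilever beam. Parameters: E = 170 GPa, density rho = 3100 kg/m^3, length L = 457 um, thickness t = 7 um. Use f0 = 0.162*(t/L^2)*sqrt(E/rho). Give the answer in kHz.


Step 1: Convert units to SI.
t_SI = 7e-6 m, L_SI = 457e-6 m
Step 2: Calculate sqrt(E/rho).
sqrt(170e9 / 3100) = 7405.32 m/s
Step 3: Compute f0.
f0 = 0.162 * 7e-6 / (457e-6)^2 * 7405.32 = 40209.1 Hz = 40.21 kHz


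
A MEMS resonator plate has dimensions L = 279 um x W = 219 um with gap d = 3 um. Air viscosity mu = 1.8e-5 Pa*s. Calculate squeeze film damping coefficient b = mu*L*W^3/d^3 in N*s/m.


Step 1: Convert to SI.
L = 279e-6 m, W = 219e-6 m, d = 3e-6 m
Step 2: W^3 = (219e-6)^3 = 1.05e-11 m^3
Step 3: d^3 = (3e-6)^3 = 2.70e-17 m^3
Step 4: b = 1.8e-5 * 279e-6 * 1.05e-11 / 2.70e-17
b = 1.95e-03 N*s/m


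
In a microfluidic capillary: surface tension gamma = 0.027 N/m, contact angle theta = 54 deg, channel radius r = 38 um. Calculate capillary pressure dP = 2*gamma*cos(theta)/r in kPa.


Step 1: cos(54 deg) = 0.5878
Step 2: Convert r to m: r = 38e-6 m
Step 3: dP = 2 * 0.027 * 0.5878 / 38e-6 = 835.3 Pa
Step 4: Convert Pa to kPa (divide by 1000).
dP = 0.84 kPa


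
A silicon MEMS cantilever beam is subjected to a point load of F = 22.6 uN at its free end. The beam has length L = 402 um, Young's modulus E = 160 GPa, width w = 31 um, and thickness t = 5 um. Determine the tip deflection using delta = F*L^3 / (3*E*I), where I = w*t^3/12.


Step 1: Calculate the second moment of area.
I = w * t^3 / 12 = 31 * 5^3 / 12 = 322.9167 um^4
Step 2: Convert E to consistent units (1 GPa = 1000 uN/um^2).
E = 160 GPa = 160000 uN/um^2
Step 3: Calculate tip deflection.
delta = F * L^3 / (3 * E * I)
delta = 22.6 * 402^3 / (3 * 160000 * 322.9167)
delta = 9.4723 um


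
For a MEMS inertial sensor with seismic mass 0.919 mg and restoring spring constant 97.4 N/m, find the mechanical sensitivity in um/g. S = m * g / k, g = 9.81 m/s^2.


Step 1: Convert mass: m = 0.919 mg = 9.19e-07 kg
Step 2: S = m * g / k = 9.19e-07 * 9.81 / 97.4
Step 3: S = 9.26e-08 m/g
Step 4: Convert to um/g: S = 0.093 um/g


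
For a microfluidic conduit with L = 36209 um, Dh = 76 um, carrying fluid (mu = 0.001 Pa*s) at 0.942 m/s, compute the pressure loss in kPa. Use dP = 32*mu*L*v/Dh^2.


Step 1: Convert to SI: L = 36209e-6 m, Dh = 76e-6 m
Step 2: dP = 32 * 0.001 * 36209e-6 * 0.942 / (76e-6)^2
Step 3: dP = 188968.85 Pa
Step 4: Convert to kPa: dP = 188.97 kPa


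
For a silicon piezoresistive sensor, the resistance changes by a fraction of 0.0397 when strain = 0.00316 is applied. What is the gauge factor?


Step 1: Identify values.
dR/R = 0.0397, strain = 0.00316
Step 2: GF = (dR/R) / strain = 0.0397 / 0.00316
GF = 12.6


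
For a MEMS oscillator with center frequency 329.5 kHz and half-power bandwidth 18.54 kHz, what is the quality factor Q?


Step 1: Q = f0 / bandwidth
Step 2: Q = 329.5 / 18.54
Q = 17.8


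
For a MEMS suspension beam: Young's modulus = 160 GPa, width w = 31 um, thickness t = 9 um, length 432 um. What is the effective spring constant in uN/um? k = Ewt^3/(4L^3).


Step 1: Convert E to consistent units (1 GPa = 1000 uN/um^2).
E = 160 GPa = 160000 uN/um^2
Step 2: Compute t^3 = 9^3 = 729
Step 3: Compute L^3 = 432^3 = 80621568
Step 4: k = 160000 * 31 * 729 / (4 * 80621568)
k = 11.2124 uN/um


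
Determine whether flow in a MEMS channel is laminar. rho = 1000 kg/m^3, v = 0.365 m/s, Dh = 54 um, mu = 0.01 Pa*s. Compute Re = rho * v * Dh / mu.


Step 1: Convert Dh to meters: Dh = 54e-6 m
Step 2: Re = rho * v * Dh / mu
Re = 1000 * 0.365 * 54e-6 / 0.01
Re = 1.971
Since Re = 1.971 is below ~2300, the flow is laminar.


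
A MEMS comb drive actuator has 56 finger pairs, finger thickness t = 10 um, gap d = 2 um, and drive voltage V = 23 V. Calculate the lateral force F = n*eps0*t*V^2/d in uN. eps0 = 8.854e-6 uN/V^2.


Step 1: Parameters: n=56, eps0=8.854e-6 uN/V^2, t=10 um, V=23 V, d=2 um
Step 2: V^2 = 529
Step 3: F = 56 * 8.854e-6 * 10 * 529 / 2
F = 1.311 uN


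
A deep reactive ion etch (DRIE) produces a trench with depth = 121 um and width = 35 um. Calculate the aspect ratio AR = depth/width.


Step 1: AR = depth / width
Step 2: AR = 121 / 35
AR = 3.5


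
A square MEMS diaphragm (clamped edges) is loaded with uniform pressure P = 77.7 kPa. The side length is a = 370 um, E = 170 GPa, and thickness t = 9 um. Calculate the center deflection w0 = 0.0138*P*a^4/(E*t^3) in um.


Step 1: Convert pressure to compatible units (E is in GPa, so P in GPa).
P = 77.7 kPa = 77.7e-6 GPa
Step 2: Compute numerator: 0.0138 * P * a^4.
a^4 = 370^4 = 18741610000
numerator = 0.0138 * 77.7e-6 * 18741610000 = 2.00959e+04
Step 3: Compute denominator: E * t^3 = 170 * 9^3 = 123930
Step 4: w0 = numerator / denominator = 2.00959e+04 / 123930 = 0.1622 um


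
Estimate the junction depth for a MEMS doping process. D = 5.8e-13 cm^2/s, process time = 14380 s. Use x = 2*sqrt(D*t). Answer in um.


Step 1: Compute D*t = 5.8e-13 * 14380 = 8.3404e-09 cm^2
Step 2: sqrt(D*t) = 9.13258e-05 cm
Step 3: x = 2 * 9.13258e-05 cm = 1.826516e-04 cm
Step 4: Convert to um (1 cm = 1e4 um): x = 1.827 um


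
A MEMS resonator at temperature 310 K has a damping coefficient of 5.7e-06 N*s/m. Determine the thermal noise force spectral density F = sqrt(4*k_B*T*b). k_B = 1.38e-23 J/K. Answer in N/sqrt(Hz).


Step 1: Compute 4 * k_B * T * b
= 4 * 1.38e-23 * 310 * 5.7e-06
= 9.7538e-26 N^2/Hz
Step 2: F_noise = sqrt(9.7538e-26)
F_noise = 3.12e-13 N/sqrt(Hz)


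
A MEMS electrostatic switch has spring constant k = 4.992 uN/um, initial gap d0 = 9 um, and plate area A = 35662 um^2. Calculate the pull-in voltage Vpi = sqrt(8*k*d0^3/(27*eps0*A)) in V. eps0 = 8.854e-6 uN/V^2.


Step 1: Compute numerator: 8 * k * d0^3 = 8 * 4.992 * 9^3 = 29113.344
Step 2: Compute denominator: 27 * eps0 * A = 27 * 8.854e-6 * 35662 = 8.525286
Step 3: Vpi = sqrt(29113.344 / 8.525286)
Vpi = 58.44 V


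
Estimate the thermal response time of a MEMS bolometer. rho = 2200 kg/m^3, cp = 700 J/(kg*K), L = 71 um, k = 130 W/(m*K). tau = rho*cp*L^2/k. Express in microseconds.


Step 1: Convert L to m: L = 71e-6 m
Step 2: L^2 = (71e-6)^2 = 5.041e-09 m^2
Step 3: tau = 2200 * 700 * 5.041e-09 / 130 = 5.971646e-05 s
Step 4: Convert to microseconds (multiply by 1e6).
tau = 59.716 us


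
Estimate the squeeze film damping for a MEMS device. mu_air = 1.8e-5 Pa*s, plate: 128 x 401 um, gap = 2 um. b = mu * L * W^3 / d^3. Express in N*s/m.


Step 1: Convert to SI.
L = 128e-6 m, W = 401e-6 m, d = 2e-6 m
Step 2: W^3 = (401e-6)^3 = 6.45e-11 m^3
Step 3: d^3 = (2e-6)^3 = 8.00e-18 m^3
Step 4: b = 1.8e-5 * 128e-6 * 6.45e-11 / 8.00e-18
b = 1.86e-02 N*s/m


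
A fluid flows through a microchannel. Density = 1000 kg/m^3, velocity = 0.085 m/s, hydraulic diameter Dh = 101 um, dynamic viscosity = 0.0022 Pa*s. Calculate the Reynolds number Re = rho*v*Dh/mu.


Step 1: Convert Dh to meters: Dh = 101e-6 m
Step 2: Re = rho * v * Dh / mu
Re = 1000 * 0.085 * 101e-6 / 0.0022
Re = 3.902


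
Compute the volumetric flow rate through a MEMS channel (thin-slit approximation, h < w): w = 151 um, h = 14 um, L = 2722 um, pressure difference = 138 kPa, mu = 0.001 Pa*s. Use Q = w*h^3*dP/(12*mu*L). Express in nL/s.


Step 1: Convert all dimensions to SI (meters).
w = 151e-6 m, h = 14e-6 m, L = 2722e-6 m, dP = 138e3 Pa
Step 2: Q = w * h^3 * dP / (12 * mu * L)
Q = 151e-6 * (14e-6)^3 * 138e3 / (12 * 0.001 * 2722e-6) = 1.7505349e-09 m^3/s
Step 3: Convert Q from m^3/s to nL/s (1 m^3 = 1e12 nL, so multiply by 1e12).
Q = 1750.535 nL/s


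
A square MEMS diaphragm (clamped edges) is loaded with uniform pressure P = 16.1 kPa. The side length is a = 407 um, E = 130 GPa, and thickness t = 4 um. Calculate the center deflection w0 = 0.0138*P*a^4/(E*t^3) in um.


Step 1: Convert pressure to compatible units (E is in GPa, so P in GPa).
P = 16.1 kPa = 16.1e-6 GPa
Step 2: Compute numerator: 0.0138 * P * a^4.
a^4 = 407^4 = 27439591201
numerator = 0.0138 * 16.1e-6 * 27439591201 = 6.09653e+03
Step 3: Compute denominator: E * t^3 = 130 * 4^3 = 8320
Step 4: w0 = numerator / denominator = 6.09653e+03 / 8320 = 0.7328 um


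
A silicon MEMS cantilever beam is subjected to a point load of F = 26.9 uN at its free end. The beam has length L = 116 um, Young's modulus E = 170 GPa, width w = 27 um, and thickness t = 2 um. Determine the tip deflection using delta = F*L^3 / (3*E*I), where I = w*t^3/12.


Step 1: Calculate the second moment of area.
I = w * t^3 / 12 = 27 * 2^3 / 12 = 18.0 um^4
Step 2: Convert E to consistent units (1 GPa = 1000 uN/um^2).
E = 170 GPa = 170000 uN/um^2
Step 3: Calculate tip deflection.
delta = F * L^3 / (3 * E * I)
delta = 26.9 * 116^3 / (3 * 170000 * 18.0)
delta = 4.5739 um


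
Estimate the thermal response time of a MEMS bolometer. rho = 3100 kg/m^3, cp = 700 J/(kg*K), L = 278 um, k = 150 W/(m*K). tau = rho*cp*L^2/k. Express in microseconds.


Step 1: Convert L to m: L = 278e-6 m
Step 2: L^2 = (278e-6)^2 = 7.7284e-08 m^2
Step 3: tau = 3100 * 700 * 7.7284e-08 / 150 = 1.11804187e-03 s
Step 4: Convert to microseconds (multiply by 1e6).
tau = 1118.042 us


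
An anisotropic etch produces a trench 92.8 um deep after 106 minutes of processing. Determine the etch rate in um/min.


Step 1: Etch rate = depth / time
Step 2: rate = 92.8 / 106
rate = 0.875 um/min


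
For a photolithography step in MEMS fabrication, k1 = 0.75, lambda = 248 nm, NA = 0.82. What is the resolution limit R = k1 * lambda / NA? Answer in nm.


Step 1: Identify values: k1 = 0.75, lambda = 248 nm, NA = 0.82
Step 2: R = k1 * lambda / NA
R = 0.75 * 248 / 0.82
R = 226.8 nm


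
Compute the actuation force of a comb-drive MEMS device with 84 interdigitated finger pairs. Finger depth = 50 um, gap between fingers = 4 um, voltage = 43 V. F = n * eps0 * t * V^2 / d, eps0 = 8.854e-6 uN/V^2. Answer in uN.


Step 1: Parameters: n=84, eps0=8.854e-6 uN/V^2, t=50 um, V=43 V, d=4 um
Step 2: V^2 = 1849
Step 3: F = 84 * 8.854e-6 * 50 * 1849 / 4
F = 17.19 uN


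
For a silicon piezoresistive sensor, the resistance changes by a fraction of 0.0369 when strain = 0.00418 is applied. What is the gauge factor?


Step 1: Identify values.
dR/R = 0.0369, strain = 0.00418
Step 2: GF = (dR/R) / strain = 0.0369 / 0.00418
GF = 8.8


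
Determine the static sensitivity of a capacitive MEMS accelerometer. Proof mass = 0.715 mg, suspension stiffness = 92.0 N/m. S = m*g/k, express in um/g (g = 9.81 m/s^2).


Step 1: Convert mass: m = 0.715 mg = 7.15e-07 kg
Step 2: S = m * g / k = 7.15e-07 * 9.81 / 92.0
Step 3: S = 7.62e-08 m/g
Step 4: Convert to um/g: S = 0.076 um/g


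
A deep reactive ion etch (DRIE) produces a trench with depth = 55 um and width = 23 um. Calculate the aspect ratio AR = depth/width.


Step 1: AR = depth / width
Step 2: AR = 55 / 23
AR = 2.4


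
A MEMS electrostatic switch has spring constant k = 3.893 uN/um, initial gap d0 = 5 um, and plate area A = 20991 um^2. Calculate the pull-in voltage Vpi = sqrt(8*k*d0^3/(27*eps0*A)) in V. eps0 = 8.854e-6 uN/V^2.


Step 1: Compute numerator: 8 * k * d0^3 = 8 * 3.893 * 5^3 = 3893.0
Step 2: Compute denominator: 27 * eps0 * A = 27 * 8.854e-6 * 20991 = 5.018066
Step 3: Vpi = sqrt(3893.0 / 5.018066)
Vpi = 27.85 V


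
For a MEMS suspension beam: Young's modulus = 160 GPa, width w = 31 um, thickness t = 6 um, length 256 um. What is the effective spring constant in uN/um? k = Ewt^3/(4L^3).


Step 1: Convert E to consistent units (1 GPa = 1000 uN/um^2).
E = 160 GPa = 160000 uN/um^2
Step 2: Compute t^3 = 6^3 = 216
Step 3: Compute L^3 = 256^3 = 16777216
Step 4: k = 160000 * 31 * 216 / (4 * 16777216)
k = 15.9645 uN/um


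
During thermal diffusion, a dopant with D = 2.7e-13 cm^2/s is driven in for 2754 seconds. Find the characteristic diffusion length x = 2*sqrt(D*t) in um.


Step 1: Compute D*t = 2.7e-13 * 2754 = 7.4358e-10 cm^2
Step 2: sqrt(D*t) = 2.7269e-05 cm
Step 3: x = 2 * 2.7269e-05 cm = 5.4538e-05 cm
Step 4: Convert to um (1 cm = 1e4 um): x = 0.545 um


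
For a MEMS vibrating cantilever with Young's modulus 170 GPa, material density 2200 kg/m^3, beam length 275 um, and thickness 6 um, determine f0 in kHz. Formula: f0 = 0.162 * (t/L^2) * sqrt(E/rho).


Step 1: Convert units to SI.
t_SI = 6e-6 m, L_SI = 275e-6 m
Step 2: Calculate sqrt(E/rho).
sqrt(170e9 / 2200) = 8790.49 m/s
Step 3: Compute f0.
f0 = 0.162 * 6e-6 / (275e-6)^2 * 8790.49 = 112983.2 Hz = 112.98 kHz


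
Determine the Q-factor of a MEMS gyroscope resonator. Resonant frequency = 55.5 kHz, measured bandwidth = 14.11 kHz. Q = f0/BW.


Step 1: Q = f0 / bandwidth
Step 2: Q = 55.5 / 14.11
Q = 3.9


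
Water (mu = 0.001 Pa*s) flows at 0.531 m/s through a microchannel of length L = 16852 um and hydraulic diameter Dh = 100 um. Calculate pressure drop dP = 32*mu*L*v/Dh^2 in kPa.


Step 1: Convert to SI: L = 16852e-6 m, Dh = 100e-6 m
Step 2: dP = 32 * 0.001 * 16852e-6 * 0.531 / (100e-6)^2
Step 3: dP = 28634.92 Pa
Step 4: Convert to kPa: dP = 28.63 kPa


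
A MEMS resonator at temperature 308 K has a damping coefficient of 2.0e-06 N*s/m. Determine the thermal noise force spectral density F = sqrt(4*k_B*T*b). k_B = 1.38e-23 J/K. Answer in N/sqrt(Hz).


Step 1: Compute 4 * k_B * T * b
= 4 * 1.38e-23 * 308 * 2.0e-06
= 3.4003e-26 N^2/Hz
Step 2: F_noise = sqrt(3.4003e-26)
F_noise = 1.84e-13 N/sqrt(Hz)


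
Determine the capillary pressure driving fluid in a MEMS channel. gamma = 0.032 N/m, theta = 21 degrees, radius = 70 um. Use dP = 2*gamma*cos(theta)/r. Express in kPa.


Step 1: cos(21 deg) = 0.9336
Step 2: Convert r to m: r = 70e-6 m
Step 3: dP = 2 * 0.032 * 0.9336 / 70e-6 = 853.6 Pa
Step 4: Convert Pa to kPa (divide by 1000).
dP = 0.85 kPa


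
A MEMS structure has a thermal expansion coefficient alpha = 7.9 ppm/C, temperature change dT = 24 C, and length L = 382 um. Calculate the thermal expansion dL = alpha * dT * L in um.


Step 1: Convert CTE: alpha = 7.9 ppm/C = 7.9e-6 /C
Step 2: dL = 7.9e-6 * 24 * 382
dL = 0.0724 um


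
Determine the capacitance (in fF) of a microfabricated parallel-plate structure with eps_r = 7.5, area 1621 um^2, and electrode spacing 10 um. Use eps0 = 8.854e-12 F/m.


Step 1: Convert area to m^2: A = 1621e-12 m^2
Step 2: Convert gap to m: d = 10e-6 m
Step 3: C = eps0 * eps_r * A / d
C = 8.854e-12 * 7.5 * 1621e-12 / 10e-6
Step 4: Convert to fF (multiply by 1e15).
C = 10.76 fF


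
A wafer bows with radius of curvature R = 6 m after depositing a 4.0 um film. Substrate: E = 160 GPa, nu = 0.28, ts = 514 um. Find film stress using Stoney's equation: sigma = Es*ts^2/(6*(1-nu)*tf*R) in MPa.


Step 1: Compute numerator: Es * ts^2 = 160 * 514^2 = 42271360 (GPa*um^2)
Step 2: Compute denominator (R in um): 6*(1-nu)*tf*R = 6*0.72*4.0*6e6 = 103680000.0 (um^2)
Step 3: sigma (GPa) = 42271360 / 103680000.0 = 4.0771e-01 GPa
Step 4: Convert to MPa (x1000): sigma = 407.7 MPa


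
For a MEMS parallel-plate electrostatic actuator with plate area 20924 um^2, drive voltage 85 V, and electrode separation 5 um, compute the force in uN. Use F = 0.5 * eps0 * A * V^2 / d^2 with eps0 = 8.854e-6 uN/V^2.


Step 1: Identify parameters.
eps0 = 8.854e-6 uN/V^2, A = 20924 um^2, V = 85 V, d = 5 um
Step 2: Compute V^2 = 85^2 = 7225
Step 3: Compute d^2 = 5^2 = 25
Step 4: F = 0.5 * 8.854e-6 * 20924 * 7225 / 25
F = 26.77 uN


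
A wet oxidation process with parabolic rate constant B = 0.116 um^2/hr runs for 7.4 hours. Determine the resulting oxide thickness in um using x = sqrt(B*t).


Step 1: Compute B*t = 0.116 * 7.4 = 0.8584
Step 2: x = sqrt(0.8584)
x = 0.926 um


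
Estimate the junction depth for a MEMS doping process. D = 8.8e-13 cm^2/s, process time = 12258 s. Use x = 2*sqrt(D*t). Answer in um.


Step 1: Compute D*t = 8.8e-13 * 12258 = 1.078704e-08 cm^2
Step 2: sqrt(D*t) = 1.03861e-04 cm
Step 3: x = 2 * 1.03861e-04 cm = 2.07722e-04 cm
Step 4: Convert to um (1 cm = 1e4 um): x = 2.077 um


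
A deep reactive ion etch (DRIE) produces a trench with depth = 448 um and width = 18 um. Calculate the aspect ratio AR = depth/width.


Step 1: AR = depth / width
Step 2: AR = 448 / 18
AR = 24.9


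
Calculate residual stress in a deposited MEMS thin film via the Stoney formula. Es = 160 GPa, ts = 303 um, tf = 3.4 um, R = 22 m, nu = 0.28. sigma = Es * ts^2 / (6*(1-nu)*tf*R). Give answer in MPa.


Step 1: Compute numerator: Es * ts^2 = 160 * 303^2 = 14689440 (GPa*um^2)
Step 2: Compute denominator (R in um): 6*(1-nu)*tf*R = 6*0.72*3.4*22e6 = 323136000.0 (um^2)
Step 3: sigma (GPa) = 14689440 / 323136000.0 = 4.5459e-02 GPa
Step 4: Convert to MPa (x1000): sigma = 45.5 MPa


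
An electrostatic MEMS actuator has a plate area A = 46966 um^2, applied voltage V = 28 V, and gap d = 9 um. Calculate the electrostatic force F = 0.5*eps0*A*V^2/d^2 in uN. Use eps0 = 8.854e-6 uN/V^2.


Step 1: Identify parameters.
eps0 = 8.854e-6 uN/V^2, A = 46966 um^2, V = 28 V, d = 9 um
Step 2: Compute V^2 = 28^2 = 784
Step 3: Compute d^2 = 9^2 = 81
Step 4: F = 0.5 * 8.854e-6 * 46966 * 784 / 81
F = 2.012 uN


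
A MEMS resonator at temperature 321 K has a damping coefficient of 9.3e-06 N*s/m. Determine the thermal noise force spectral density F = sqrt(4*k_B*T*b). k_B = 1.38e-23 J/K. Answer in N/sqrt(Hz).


Step 1: Compute 4 * k_B * T * b
= 4 * 1.38e-23 * 321 * 9.3e-06
= 1.6479e-25 N^2/Hz
Step 2: F_noise = sqrt(1.6479e-25)
F_noise = 4.06e-13 N/sqrt(Hz)


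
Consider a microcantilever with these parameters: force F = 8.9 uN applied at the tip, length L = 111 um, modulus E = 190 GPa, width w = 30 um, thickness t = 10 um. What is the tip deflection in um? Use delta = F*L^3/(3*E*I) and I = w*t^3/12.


Step 1: Calculate the second moment of area.
I = w * t^3 / 12 = 30 * 10^3 / 12 = 2500.0 um^4
Step 2: Convert E to consistent units (1 GPa = 1000 uN/um^2).
E = 190 GPa = 190000 uN/um^2
Step 3: Calculate tip deflection.
delta = F * L^3 / (3 * E * I)
delta = 8.9 * 111^3 / (3 * 190000 * 2500.0)
delta = 0.0085 um


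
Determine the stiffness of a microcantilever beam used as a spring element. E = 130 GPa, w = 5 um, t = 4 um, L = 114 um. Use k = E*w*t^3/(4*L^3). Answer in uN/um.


Step 1: Convert E to consistent units (1 GPa = 1000 uN/um^2).
E = 130 GPa = 130000 uN/um^2
Step 2: Compute t^3 = 4^3 = 64
Step 3: Compute L^3 = 114^3 = 1481544
Step 4: k = 130000 * 5 * 64 / (4 * 1481544)
k = 7.0197 uN/um


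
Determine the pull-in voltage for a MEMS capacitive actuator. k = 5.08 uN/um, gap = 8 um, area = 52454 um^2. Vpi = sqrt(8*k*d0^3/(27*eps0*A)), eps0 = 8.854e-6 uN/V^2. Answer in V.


Step 1: Compute numerator: 8 * k * d0^3 = 8 * 5.08 * 8^3 = 20807.68
Step 2: Compute denominator: 27 * eps0 * A = 27 * 8.854e-6 * 52454 = 12.539548
Step 3: Vpi = sqrt(20807.68 / 12.539548)
Vpi = 40.74 V


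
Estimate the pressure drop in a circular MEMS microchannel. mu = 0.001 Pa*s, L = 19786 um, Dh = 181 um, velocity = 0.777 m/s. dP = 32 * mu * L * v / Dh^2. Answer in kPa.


Step 1: Convert to SI: L = 19786e-6 m, Dh = 181e-6 m
Step 2: dP = 32 * 0.001 * 19786e-6 * 0.777 / (181e-6)^2
Step 3: dP = 15016.61 Pa
Step 4: Convert to kPa: dP = 15.02 kPa


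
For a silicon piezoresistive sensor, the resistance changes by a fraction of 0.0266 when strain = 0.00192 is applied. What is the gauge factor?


Step 1: Identify values.
dR/R = 0.0266, strain = 0.00192
Step 2: GF = (dR/R) / strain = 0.0266 / 0.00192
GF = 13.9


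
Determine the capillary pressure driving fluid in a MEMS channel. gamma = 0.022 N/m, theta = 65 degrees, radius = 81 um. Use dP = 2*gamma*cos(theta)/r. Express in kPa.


Step 1: cos(65 deg) = 0.4226
Step 2: Convert r to m: r = 81e-6 m
Step 3: dP = 2 * 0.022 * 0.4226 / 81e-6 = 229.6 Pa
Step 4: Convert Pa to kPa (divide by 1000).
dP = 0.23 kPa


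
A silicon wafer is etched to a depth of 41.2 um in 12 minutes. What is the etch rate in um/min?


Step 1: Etch rate = depth / time
Step 2: rate = 41.2 / 12
rate = 3.433 um/min


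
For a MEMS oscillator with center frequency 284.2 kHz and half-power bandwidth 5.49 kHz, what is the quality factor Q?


Step 1: Q = f0 / bandwidth
Step 2: Q = 284.2 / 5.49
Q = 51.8


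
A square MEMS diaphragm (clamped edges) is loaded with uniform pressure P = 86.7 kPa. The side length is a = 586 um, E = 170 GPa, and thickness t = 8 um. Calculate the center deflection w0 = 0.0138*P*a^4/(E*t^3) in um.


Step 1: Convert pressure to compatible units (E is in GPa, so P in GPa).
P = 86.7 kPa = 86.7e-6 GPa
Step 2: Compute numerator: 0.0138 * P * a^4.
a^4 = 586^4 = 117920812816
numerator = 0.0138 * 86.7e-6 * 117920812816 = 1.41088e+05
Step 3: Compute denominator: E * t^3 = 170 * 8^3 = 87040
Step 4: w0 = numerator / denominator = 1.41088e+05 / 87040 = 1.621 um


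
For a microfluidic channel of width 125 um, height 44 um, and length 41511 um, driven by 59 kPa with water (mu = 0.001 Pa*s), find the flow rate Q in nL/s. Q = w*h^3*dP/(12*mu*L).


Step 1: Convert all dimensions to SI (meters).
w = 125e-6 m, h = 44e-6 m, L = 41511e-6 m, dP = 59e3 Pa
Step 2: Q = w * h^3 * dP / (12 * mu * L)
Q = 125e-6 * (44e-6)^3 * 59e3 / (12 * 0.001 * 41511e-6) = 1.26117575e-09 m^3/s
Step 3: Convert Q from m^3/s to nL/s (1 m^3 = 1e12 nL, so multiply by 1e12).
Q = 1261.176 nL/s


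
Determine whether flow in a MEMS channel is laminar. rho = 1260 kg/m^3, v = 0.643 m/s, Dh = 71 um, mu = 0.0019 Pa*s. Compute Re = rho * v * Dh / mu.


Step 1: Convert Dh to meters: Dh = 71e-6 m
Step 2: Re = rho * v * Dh / mu
Re = 1260 * 0.643 * 71e-6 / 0.0019
Re = 30.275
Since Re = 30.275 is below ~2300, the flow is laminar.


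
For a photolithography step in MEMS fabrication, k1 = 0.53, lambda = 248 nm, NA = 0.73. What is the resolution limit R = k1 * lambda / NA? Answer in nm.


Step 1: Identify values: k1 = 0.53, lambda = 248 nm, NA = 0.73
Step 2: R = k1 * lambda / NA
R = 0.53 * 248 / 0.73
R = 180.1 nm


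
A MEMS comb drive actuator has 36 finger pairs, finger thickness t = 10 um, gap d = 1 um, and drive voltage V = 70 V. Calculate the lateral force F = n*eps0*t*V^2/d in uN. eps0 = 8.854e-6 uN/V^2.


Step 1: Parameters: n=36, eps0=8.854e-6 uN/V^2, t=10 um, V=70 V, d=1 um
Step 2: V^2 = 4900
Step 3: F = 36 * 8.854e-6 * 10 * 4900 / 1
F = 15.618 uN


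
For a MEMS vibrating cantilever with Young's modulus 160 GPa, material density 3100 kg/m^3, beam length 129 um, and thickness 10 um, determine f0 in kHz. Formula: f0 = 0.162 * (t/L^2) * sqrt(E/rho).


Step 1: Convert units to SI.
t_SI = 10e-6 m, L_SI = 129e-6 m
Step 2: Calculate sqrt(E/rho).
sqrt(160e9 / 3100) = 7184.21 m/s
Step 3: Compute f0.
f0 = 0.162 * 10e-6 / (129e-6)^2 * 7184.21 = 699382.3 Hz = 699.38 kHz


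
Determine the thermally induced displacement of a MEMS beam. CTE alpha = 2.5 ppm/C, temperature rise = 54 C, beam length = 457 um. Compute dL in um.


Step 1: Convert CTE: alpha = 2.5 ppm/C = 2.5e-6 /C
Step 2: dL = 2.5e-6 * 54 * 457
dL = 0.0617 um


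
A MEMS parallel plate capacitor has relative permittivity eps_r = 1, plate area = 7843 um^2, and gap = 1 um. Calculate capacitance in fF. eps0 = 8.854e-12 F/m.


Step 1: Convert area to m^2: A = 7843e-12 m^2
Step 2: Convert gap to m: d = 1e-6 m
Step 3: C = eps0 * eps_r * A / d
C = 8.854e-12 * 1 * 7843e-12 / 1e-6
Step 4: Convert to fF (multiply by 1e15).
C = 69.44 fF


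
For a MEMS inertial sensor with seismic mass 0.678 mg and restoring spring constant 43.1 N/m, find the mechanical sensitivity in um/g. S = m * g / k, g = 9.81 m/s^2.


Step 1: Convert mass: m = 0.678 mg = 6.78e-07 kg
Step 2: S = m * g / k = 6.78e-07 * 9.81 / 43.1
Step 3: S = 1.54e-07 m/g
Step 4: Convert to um/g: S = 0.154 um/g


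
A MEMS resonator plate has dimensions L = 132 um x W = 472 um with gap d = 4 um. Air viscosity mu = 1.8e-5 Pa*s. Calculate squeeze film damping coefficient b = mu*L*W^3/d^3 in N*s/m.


Step 1: Convert to SI.
L = 132e-6 m, W = 472e-6 m, d = 4e-6 m
Step 2: W^3 = (472e-6)^3 = 1.05e-10 m^3
Step 3: d^3 = (4e-6)^3 = 6.40e-17 m^3
Step 4: b = 1.8e-5 * 132e-6 * 1.05e-10 / 6.40e-17
b = 3.90e-03 N*s/m


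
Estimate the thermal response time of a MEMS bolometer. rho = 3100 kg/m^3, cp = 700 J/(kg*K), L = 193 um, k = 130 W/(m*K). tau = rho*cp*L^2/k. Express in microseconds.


Step 1: Convert L to m: L = 193e-6 m
Step 2: L^2 = (193e-6)^2 = 3.7249e-08 m^2
Step 3: tau = 3100 * 700 * 3.7249e-08 / 130 = 6.2177177e-04 s
Step 4: Convert to microseconds (multiply by 1e6).
tau = 621.772 us


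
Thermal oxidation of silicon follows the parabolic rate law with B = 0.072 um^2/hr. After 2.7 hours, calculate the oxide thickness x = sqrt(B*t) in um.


Step 1: Compute B*t = 0.072 * 2.7 = 0.1944
Step 2: x = sqrt(0.1944)
x = 0.441 um


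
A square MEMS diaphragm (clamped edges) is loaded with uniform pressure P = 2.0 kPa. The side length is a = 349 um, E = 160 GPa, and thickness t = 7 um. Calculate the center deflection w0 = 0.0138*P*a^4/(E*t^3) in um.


Step 1: Convert pressure to compatible units (E is in GPa, so P in GPa).
P = 2.0 kPa = 2.0e-6 GPa
Step 2: Compute numerator: 0.0138 * P * a^4.
a^4 = 349^4 = 14835483601
numerator = 0.0138 * 2.0e-6 * 14835483601 = 4.095e+02
Step 3: Compute denominator: E * t^3 = 160 * 7^3 = 54880
Step 4: w0 = numerator / denominator = 4.095e+02 / 54880 = 0.0075 um


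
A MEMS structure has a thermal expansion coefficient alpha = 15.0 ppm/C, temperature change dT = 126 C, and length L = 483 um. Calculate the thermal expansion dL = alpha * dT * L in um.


Step 1: Convert CTE: alpha = 15.0 ppm/C = 15.0e-6 /C
Step 2: dL = 15.0e-6 * 126 * 483
dL = 0.9129 um


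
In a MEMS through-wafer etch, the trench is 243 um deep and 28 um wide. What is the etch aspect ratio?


Step 1: AR = depth / width
Step 2: AR = 243 / 28
AR = 8.7


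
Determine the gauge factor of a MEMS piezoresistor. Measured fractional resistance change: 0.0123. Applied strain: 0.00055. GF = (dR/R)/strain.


Step 1: Identify values.
dR/R = 0.0123, strain = 0.00055
Step 2: GF = (dR/R) / strain = 0.0123 / 0.00055
GF = 22.4


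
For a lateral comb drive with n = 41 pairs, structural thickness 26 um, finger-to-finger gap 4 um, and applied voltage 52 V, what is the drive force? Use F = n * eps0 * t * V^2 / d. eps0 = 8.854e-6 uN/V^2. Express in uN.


Step 1: Parameters: n=41, eps0=8.854e-6 uN/V^2, t=26 um, V=52 V, d=4 um
Step 2: V^2 = 2704
Step 3: F = 41 * 8.854e-6 * 26 * 2704 / 4
F = 6.38 uN


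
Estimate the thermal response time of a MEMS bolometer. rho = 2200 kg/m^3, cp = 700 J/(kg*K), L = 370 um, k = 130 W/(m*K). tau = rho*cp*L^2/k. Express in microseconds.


Step 1: Convert L to m: L = 370e-6 m
Step 2: L^2 = (370e-6)^2 = 1.369e-07 m^2
Step 3: tau = 2200 * 700 * 1.369e-07 / 130 = 1.62173846e-03 s
Step 4: Convert to microseconds (multiply by 1e6).
tau = 1621.738 us


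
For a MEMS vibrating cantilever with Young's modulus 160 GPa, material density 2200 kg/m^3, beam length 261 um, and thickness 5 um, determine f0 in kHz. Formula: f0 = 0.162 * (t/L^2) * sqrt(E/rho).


Step 1: Convert units to SI.
t_SI = 5e-6 m, L_SI = 261e-6 m
Step 2: Calculate sqrt(E/rho).
sqrt(160e9 / 2200) = 8528.03 m/s
Step 3: Compute f0.
f0 = 0.162 * 5e-6 / (261e-6)^2 * 8528.03 = 101403.4 Hz = 101.4 kHz


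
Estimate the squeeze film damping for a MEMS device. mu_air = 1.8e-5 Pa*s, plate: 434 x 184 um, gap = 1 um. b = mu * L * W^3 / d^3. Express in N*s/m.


Step 1: Convert to SI.
L = 434e-6 m, W = 184e-6 m, d = 1e-6 m
Step 2: W^3 = (184e-6)^3 = 6.23e-12 m^3
Step 3: d^3 = (1e-6)^3 = 1.00e-18 m^3
Step 4: b = 1.8e-5 * 434e-6 * 6.23e-12 / 1.00e-18
b = 4.87e-02 N*s/m


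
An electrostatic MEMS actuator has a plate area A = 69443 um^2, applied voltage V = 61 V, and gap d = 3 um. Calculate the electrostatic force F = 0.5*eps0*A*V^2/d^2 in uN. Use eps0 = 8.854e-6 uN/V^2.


Step 1: Identify parameters.
eps0 = 8.854e-6 uN/V^2, A = 69443 um^2, V = 61 V, d = 3 um
Step 2: Compute V^2 = 61^2 = 3721
Step 3: Compute d^2 = 3^2 = 9
Step 4: F = 0.5 * 8.854e-6 * 69443 * 3721 / 9
F = 127.103 uN


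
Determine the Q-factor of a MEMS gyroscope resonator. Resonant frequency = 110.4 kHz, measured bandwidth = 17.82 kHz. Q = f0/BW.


Step 1: Q = f0 / bandwidth
Step 2: Q = 110.4 / 17.82
Q = 6.2


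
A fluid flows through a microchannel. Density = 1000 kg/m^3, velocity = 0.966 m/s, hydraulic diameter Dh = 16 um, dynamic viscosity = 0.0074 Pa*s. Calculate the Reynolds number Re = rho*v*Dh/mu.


Step 1: Convert Dh to meters: Dh = 16e-6 m
Step 2: Re = rho * v * Dh / mu
Re = 1000 * 0.966 * 16e-6 / 0.0074
Re = 2.089


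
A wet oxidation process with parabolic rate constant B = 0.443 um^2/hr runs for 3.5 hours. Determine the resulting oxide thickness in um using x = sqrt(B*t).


Step 1: Compute B*t = 0.443 * 3.5 = 1.5505
Step 2: x = sqrt(1.5505)
x = 1.245 um


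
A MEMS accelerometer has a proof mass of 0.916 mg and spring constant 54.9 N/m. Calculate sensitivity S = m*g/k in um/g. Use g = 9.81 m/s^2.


Step 1: Convert mass: m = 0.916 mg = 9.16e-07 kg
Step 2: S = m * g / k = 9.16e-07 * 9.81 / 54.9
Step 3: S = 1.64e-07 m/g
Step 4: Convert to um/g: S = 0.164 um/g


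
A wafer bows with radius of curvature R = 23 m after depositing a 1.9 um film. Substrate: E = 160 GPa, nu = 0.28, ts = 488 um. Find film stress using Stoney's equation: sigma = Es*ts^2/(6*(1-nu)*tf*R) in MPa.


Step 1: Compute numerator: Es * ts^2 = 160 * 488^2 = 38103040 (GPa*um^2)
Step 2: Compute denominator (R in um): 6*(1-nu)*tf*R = 6*0.72*1.9*23e6 = 188784000.0 (um^2)
Step 3: sigma (GPa) = 38103040 / 188784000.0 = 2.01834e-01 GPa
Step 4: Convert to MPa (x1000): sigma = 201.8 MPa


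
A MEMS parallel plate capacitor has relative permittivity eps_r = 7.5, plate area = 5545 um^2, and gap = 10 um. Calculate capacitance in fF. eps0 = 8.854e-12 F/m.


Step 1: Convert area to m^2: A = 5545e-12 m^2
Step 2: Convert gap to m: d = 10e-6 m
Step 3: C = eps0 * eps_r * A / d
C = 8.854e-12 * 7.5 * 5545e-12 / 10e-6
Step 4: Convert to fF (multiply by 1e15).
C = 36.82 fF


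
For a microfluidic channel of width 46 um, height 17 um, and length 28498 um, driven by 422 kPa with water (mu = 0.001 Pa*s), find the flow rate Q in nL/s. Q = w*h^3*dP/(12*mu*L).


Step 1: Convert all dimensions to SI (meters).
w = 46e-6 m, h = 17e-6 m, L = 28498e-6 m, dP = 422e3 Pa
Step 2: Q = w * h^3 * dP / (12 * mu * L)
Q = 46e-6 * (17e-6)^3 * 422e3 / (12 * 0.001 * 28498e-6) = 2.788826e-10 m^3/s
Step 3: Convert Q from m^3/s to nL/s (1 m^3 = 1e12 nL, so multiply by 1e12).
Q = 278.883 nL/s


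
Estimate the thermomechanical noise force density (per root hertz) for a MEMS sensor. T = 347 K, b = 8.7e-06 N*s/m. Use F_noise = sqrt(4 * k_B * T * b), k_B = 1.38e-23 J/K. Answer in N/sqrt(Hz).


Step 1: Compute 4 * k_B * T * b
= 4 * 1.38e-23 * 347 * 8.7e-06
= 1.6664e-25 N^2/Hz
Step 2: F_noise = sqrt(1.6664e-25)
F_noise = 4.08e-13 N/sqrt(Hz)


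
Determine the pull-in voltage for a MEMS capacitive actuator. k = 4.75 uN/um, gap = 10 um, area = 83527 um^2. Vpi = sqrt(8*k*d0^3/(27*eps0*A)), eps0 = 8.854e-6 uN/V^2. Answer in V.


Step 1: Compute numerator: 8 * k * d0^3 = 8 * 4.75 * 10^3 = 38000.0
Step 2: Compute denominator: 27 * eps0 * A = 27 * 8.854e-6 * 83527 = 19.967798
Step 3: Vpi = sqrt(38000.0 / 19.967798)
Vpi = 43.62 V


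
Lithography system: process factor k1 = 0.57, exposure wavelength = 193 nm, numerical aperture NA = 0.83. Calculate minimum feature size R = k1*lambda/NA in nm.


Step 1: Identify values: k1 = 0.57, lambda = 193 nm, NA = 0.83
Step 2: R = k1 * lambda / NA
R = 0.57 * 193 / 0.83
R = 132.5 nm


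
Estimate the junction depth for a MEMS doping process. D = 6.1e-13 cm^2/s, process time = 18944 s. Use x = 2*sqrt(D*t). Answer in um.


Step 1: Compute D*t = 6.1e-13 * 18944 = 1.155584e-08 cm^2
Step 2: sqrt(D*t) = 1.075e-04 cm
Step 3: x = 2 * 1.075e-04 cm = 2.15e-04 cm
Step 4: Convert to um (1 cm = 1e4 um): x = 2.15 um


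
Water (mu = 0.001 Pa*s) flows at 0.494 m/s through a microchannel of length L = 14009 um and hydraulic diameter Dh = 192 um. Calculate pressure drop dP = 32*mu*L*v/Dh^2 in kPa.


Step 1: Convert to SI: L = 14009e-6 m, Dh = 192e-6 m
Step 2: dP = 32 * 0.001 * 14009e-6 * 0.494 / (192e-6)^2
Step 3: dP = 6007.33 Pa
Step 4: Convert to kPa: dP = 6.01 kPa


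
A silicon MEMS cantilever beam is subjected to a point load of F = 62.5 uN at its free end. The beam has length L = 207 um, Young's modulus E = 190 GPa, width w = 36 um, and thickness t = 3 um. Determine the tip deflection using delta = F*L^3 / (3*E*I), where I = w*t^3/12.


Step 1: Calculate the second moment of area.
I = w * t^3 / 12 = 36 * 3^3 / 12 = 81.0 um^4
Step 2: Convert E to consistent units (1 GPa = 1000 uN/um^2).
E = 190 GPa = 190000 uN/um^2
Step 3: Calculate tip deflection.
delta = F * L^3 / (3 * E * I)
delta = 62.5 * 207^3 / (3 * 190000 * 81.0)
delta = 12.0069 um


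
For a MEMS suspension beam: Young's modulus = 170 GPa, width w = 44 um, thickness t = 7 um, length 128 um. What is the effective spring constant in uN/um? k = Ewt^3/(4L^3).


Step 1: Convert E to consistent units (1 GPa = 1000 uN/um^2).
E = 170 GPa = 170000 uN/um^2
Step 2: Compute t^3 = 7^3 = 343
Step 3: Compute L^3 = 128^3 = 2097152
Step 4: k = 170000 * 44 * 343 / (4 * 2097152)
k = 305.8481 uN/um


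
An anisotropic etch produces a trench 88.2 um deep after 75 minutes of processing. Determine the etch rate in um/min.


Step 1: Etch rate = depth / time
Step 2: rate = 88.2 / 75
rate = 1.176 um/min


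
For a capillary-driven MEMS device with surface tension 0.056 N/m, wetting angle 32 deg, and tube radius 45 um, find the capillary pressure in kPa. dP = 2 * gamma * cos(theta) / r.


Step 1: cos(32 deg) = 0.848
Step 2: Convert r to m: r = 45e-6 m
Step 3: dP = 2 * 0.056 * 0.848 / 45e-6 = 2110.6 Pa
Step 4: Convert Pa to kPa (divide by 1000).
dP = 2.11 kPa


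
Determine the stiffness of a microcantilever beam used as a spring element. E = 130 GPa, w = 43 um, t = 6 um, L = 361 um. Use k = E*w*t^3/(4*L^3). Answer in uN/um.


Step 1: Convert E to consistent units (1 GPa = 1000 uN/um^2).
E = 130 GPa = 130000 uN/um^2
Step 2: Compute t^3 = 6^3 = 216
Step 3: Compute L^3 = 361^3 = 47045881
Step 4: k = 130000 * 43 * 216 / (4 * 47045881)
k = 6.4163 uN/um


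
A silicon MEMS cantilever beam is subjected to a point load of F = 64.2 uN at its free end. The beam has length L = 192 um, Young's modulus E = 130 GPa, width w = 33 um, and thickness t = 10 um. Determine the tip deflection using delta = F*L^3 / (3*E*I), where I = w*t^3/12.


Step 1: Calculate the second moment of area.
I = w * t^3 / 12 = 33 * 10^3 / 12 = 2750.0 um^4
Step 2: Convert E to consistent units (1 GPa = 1000 uN/um^2).
E = 130 GPa = 130000 uN/um^2
Step 3: Calculate tip deflection.
delta = F * L^3 / (3 * E * I)
delta = 64.2 * 192^3 / (3 * 130000 * 2750.0)
delta = 0.4237 um


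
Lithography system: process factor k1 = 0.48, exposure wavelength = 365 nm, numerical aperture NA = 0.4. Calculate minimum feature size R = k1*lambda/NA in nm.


Step 1: Identify values: k1 = 0.48, lambda = 365 nm, NA = 0.4
Step 2: R = k1 * lambda / NA
R = 0.48 * 365 / 0.4
R = 438.0 nm


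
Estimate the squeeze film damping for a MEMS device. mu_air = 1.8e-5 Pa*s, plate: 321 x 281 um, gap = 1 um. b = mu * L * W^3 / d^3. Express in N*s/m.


Step 1: Convert to SI.
L = 321e-6 m, W = 281e-6 m, d = 1e-6 m
Step 2: W^3 = (281e-6)^3 = 2.22e-11 m^3
Step 3: d^3 = (1e-6)^3 = 1.00e-18 m^3
Step 4: b = 1.8e-5 * 321e-6 * 2.22e-11 / 1.00e-18
b = 1.28e-01 N*s/m


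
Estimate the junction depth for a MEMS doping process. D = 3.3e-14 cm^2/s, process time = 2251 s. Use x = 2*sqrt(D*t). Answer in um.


Step 1: Compute D*t = 3.3e-14 * 2251 = 7.4283e-11 cm^2
Step 2: sqrt(D*t) = 8.6188e-06 cm
Step 3: x = 2 * 8.6188e-06 cm = 1.72376e-05 cm
Step 4: Convert to um (1 cm = 1e4 um): x = 0.172 um


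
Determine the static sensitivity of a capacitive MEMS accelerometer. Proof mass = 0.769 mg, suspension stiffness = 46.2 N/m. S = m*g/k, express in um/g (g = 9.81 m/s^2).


Step 1: Convert mass: m = 0.769 mg = 7.69e-07 kg
Step 2: S = m * g / k = 7.69e-07 * 9.81 / 46.2
Step 3: S = 1.63e-07 m/g
Step 4: Convert to um/g: S = 0.163 um/g


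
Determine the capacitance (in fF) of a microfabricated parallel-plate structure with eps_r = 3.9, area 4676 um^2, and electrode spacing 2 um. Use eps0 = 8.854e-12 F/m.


Step 1: Convert area to m^2: A = 4676e-12 m^2
Step 2: Convert gap to m: d = 2e-6 m
Step 3: C = eps0 * eps_r * A / d
C = 8.854e-12 * 3.9 * 4676e-12 / 2e-6
Step 4: Convert to fF (multiply by 1e15).
C = 80.73 fF


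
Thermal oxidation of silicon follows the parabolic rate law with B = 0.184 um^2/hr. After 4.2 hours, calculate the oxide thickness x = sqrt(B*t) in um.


Step 1: Compute B*t = 0.184 * 4.2 = 0.7728
Step 2: x = sqrt(0.7728)
x = 0.879 um


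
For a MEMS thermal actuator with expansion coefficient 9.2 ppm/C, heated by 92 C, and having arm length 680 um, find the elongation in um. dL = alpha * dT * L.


Step 1: Convert CTE: alpha = 9.2 ppm/C = 9.2e-6 /C
Step 2: dL = 9.2e-6 * 92 * 680
dL = 0.5756 um


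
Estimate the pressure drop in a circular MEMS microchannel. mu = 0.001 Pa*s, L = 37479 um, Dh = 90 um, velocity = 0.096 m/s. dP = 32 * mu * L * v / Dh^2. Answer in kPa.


Step 1: Convert to SI: L = 37479e-6 m, Dh = 90e-6 m
Step 2: dP = 32 * 0.001 * 37479e-6 * 0.096 / (90e-6)^2
Step 3: dP = 14214.26 Pa
Step 4: Convert to kPa: dP = 14.21 kPa
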